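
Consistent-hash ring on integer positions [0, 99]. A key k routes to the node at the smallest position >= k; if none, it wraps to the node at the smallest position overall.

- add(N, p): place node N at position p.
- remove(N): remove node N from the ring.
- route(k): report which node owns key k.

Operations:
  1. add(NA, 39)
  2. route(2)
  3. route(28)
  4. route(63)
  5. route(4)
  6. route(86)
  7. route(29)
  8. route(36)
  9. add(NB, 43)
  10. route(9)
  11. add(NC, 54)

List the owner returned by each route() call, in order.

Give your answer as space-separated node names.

Answer: NA NA NA NA NA NA NA NA

Derivation:
Op 1: add NA@39 -> ring=[39:NA]
Op 2: route key 2: smallest pos >= 2 is 39 -> NA
Op 3: route key 28: smallest pos >= 28 is 39 -> NA
Op 4: route key 63: none >= 63, wrap to smallest pos 39 -> NA
Op 5: route key 4: smallest pos >= 4 is 39 -> NA
Op 6: route key 86: none >= 86, wrap to smallest pos 39 -> NA
Op 7: route key 29: smallest pos >= 29 is 39 -> NA
Op 8: route key 36: smallest pos >= 36 is 39 -> NA
Op 9: add NB@43 -> ring=[39:NA,43:NB]
Op 10: route key 9: smallest pos >= 9 is 39 -> NA
Op 11: add NC@54 -> ring=[39:NA,43:NB,54:NC]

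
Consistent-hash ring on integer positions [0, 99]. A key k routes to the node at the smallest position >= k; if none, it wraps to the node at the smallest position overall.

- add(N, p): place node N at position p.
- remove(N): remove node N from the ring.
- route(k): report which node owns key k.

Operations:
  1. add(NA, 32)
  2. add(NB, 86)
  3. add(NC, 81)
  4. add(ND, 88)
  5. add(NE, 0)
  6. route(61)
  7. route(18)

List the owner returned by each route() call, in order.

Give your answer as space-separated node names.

Op 1: add NA@32 -> ring=[32:NA]
Op 2: add NB@86 -> ring=[32:NA,86:NB]
Op 3: add NC@81 -> ring=[32:NA,81:NC,86:NB]
Op 4: add ND@88 -> ring=[32:NA,81:NC,86:NB,88:ND]
Op 5: add NE@0 -> ring=[0:NE,32:NA,81:NC,86:NB,88:ND]
Op 6: route key 61: smallest pos >= 61 is 81 -> NC
Op 7: route key 18: smallest pos >= 18 is 32 -> NA

Answer: NC NA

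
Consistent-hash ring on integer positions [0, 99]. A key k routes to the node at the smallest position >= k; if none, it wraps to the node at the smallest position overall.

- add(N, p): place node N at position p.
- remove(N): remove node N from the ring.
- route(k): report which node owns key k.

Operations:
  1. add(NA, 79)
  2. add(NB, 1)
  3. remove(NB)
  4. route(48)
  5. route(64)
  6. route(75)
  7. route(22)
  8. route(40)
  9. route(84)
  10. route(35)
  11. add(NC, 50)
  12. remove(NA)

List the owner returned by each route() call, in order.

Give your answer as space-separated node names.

Answer: NA NA NA NA NA NA NA

Derivation:
Op 1: add NA@79 -> ring=[79:NA]
Op 2: add NB@1 -> ring=[1:NB,79:NA]
Op 3: remove NB -> ring=[79:NA]
Op 4: route key 48: smallest pos >= 48 is 79 -> NA
Op 5: route key 64: smallest pos >= 64 is 79 -> NA
Op 6: route key 75: smallest pos >= 75 is 79 -> NA
Op 7: route key 22: smallest pos >= 22 is 79 -> NA
Op 8: route key 40: smallest pos >= 40 is 79 -> NA
Op 9: route key 84: none >= 84, wrap to smallest pos 79 -> NA
Op 10: route key 35: smallest pos >= 35 is 79 -> NA
Op 11: add NC@50 -> ring=[50:NC,79:NA]
Op 12: remove NA -> ring=[50:NC]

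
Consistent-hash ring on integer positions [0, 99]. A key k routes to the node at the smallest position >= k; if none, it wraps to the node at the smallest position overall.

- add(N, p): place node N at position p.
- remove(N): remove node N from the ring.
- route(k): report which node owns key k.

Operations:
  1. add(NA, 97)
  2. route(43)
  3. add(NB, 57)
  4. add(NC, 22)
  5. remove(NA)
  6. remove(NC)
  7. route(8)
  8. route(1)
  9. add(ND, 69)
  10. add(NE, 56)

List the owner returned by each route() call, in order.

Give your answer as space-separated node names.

Op 1: add NA@97 -> ring=[97:NA]
Op 2: route key 43: smallest pos >= 43 is 97 -> NA
Op 3: add NB@57 -> ring=[57:NB,97:NA]
Op 4: add NC@22 -> ring=[22:NC,57:NB,97:NA]
Op 5: remove NA -> ring=[22:NC,57:NB]
Op 6: remove NC -> ring=[57:NB]
Op 7: route key 8: smallest pos >= 8 is 57 -> NB
Op 8: route key 1: smallest pos >= 1 is 57 -> NB
Op 9: add ND@69 -> ring=[57:NB,69:ND]
Op 10: add NE@56 -> ring=[56:NE,57:NB,69:ND]

Answer: NA NB NB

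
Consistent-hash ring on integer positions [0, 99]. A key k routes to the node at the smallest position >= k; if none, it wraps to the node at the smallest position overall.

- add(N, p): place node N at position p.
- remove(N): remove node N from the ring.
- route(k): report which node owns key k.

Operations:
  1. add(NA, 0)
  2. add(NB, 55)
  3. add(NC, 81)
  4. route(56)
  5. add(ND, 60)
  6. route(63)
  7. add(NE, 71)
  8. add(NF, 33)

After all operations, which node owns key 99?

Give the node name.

Answer: NA

Derivation:
Op 1: add NA@0 -> ring=[0:NA]
Op 2: add NB@55 -> ring=[0:NA,55:NB]
Op 3: add NC@81 -> ring=[0:NA,55:NB,81:NC]
Op 4: route key 56: smallest pos >= 56 is 81 -> NC
Op 5: add ND@60 -> ring=[0:NA,55:NB,60:ND,81:NC]
Op 6: route key 63: smallest pos >= 63 is 81 -> NC
Op 7: add NE@71 -> ring=[0:NA,55:NB,60:ND,71:NE,81:NC]
Op 8: add NF@33 -> ring=[0:NA,33:NF,55:NB,60:ND,71:NE,81:NC]
Final route key 99: none >= 99, wrap to smallest pos 0 -> NA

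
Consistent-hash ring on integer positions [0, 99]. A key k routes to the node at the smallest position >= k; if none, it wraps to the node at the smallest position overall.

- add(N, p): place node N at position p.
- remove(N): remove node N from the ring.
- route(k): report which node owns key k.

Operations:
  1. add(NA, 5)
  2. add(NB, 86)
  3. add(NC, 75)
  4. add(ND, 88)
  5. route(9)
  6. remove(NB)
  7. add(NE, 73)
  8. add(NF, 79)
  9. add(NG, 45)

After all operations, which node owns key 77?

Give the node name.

Op 1: add NA@5 -> ring=[5:NA]
Op 2: add NB@86 -> ring=[5:NA,86:NB]
Op 3: add NC@75 -> ring=[5:NA,75:NC,86:NB]
Op 4: add ND@88 -> ring=[5:NA,75:NC,86:NB,88:ND]
Op 5: route key 9: smallest pos >= 9 is 75 -> NC
Op 6: remove NB -> ring=[5:NA,75:NC,88:ND]
Op 7: add NE@73 -> ring=[5:NA,73:NE,75:NC,88:ND]
Op 8: add NF@79 -> ring=[5:NA,73:NE,75:NC,79:NF,88:ND]
Op 9: add NG@45 -> ring=[5:NA,45:NG,73:NE,75:NC,79:NF,88:ND]
Final route key 77: smallest pos >= 77 is 79 -> NF

Answer: NF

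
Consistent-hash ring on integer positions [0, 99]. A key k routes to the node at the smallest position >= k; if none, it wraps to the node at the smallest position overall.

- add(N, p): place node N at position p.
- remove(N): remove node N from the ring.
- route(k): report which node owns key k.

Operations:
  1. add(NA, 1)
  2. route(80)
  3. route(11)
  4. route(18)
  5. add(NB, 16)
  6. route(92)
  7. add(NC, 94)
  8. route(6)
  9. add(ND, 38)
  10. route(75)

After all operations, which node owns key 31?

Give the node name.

Op 1: add NA@1 -> ring=[1:NA]
Op 2: route key 80: none >= 80, wrap to smallest pos 1 -> NA
Op 3: route key 11: none >= 11, wrap to smallest pos 1 -> NA
Op 4: route key 18: none >= 18, wrap to smallest pos 1 -> NA
Op 5: add NB@16 -> ring=[1:NA,16:NB]
Op 6: route key 92: none >= 92, wrap to smallest pos 1 -> NA
Op 7: add NC@94 -> ring=[1:NA,16:NB,94:NC]
Op 8: route key 6: smallest pos >= 6 is 16 -> NB
Op 9: add ND@38 -> ring=[1:NA,16:NB,38:ND,94:NC]
Op 10: route key 75: smallest pos >= 75 is 94 -> NC
Final route key 31: smallest pos >= 31 is 38 -> ND

Answer: ND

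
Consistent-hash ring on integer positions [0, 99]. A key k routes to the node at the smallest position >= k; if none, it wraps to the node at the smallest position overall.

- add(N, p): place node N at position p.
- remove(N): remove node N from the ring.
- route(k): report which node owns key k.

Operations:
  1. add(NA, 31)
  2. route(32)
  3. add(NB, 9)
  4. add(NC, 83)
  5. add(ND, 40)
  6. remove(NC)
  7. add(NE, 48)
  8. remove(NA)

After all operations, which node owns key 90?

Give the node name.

Op 1: add NA@31 -> ring=[31:NA]
Op 2: route key 32: none >= 32, wrap to smallest pos 31 -> NA
Op 3: add NB@9 -> ring=[9:NB,31:NA]
Op 4: add NC@83 -> ring=[9:NB,31:NA,83:NC]
Op 5: add ND@40 -> ring=[9:NB,31:NA,40:ND,83:NC]
Op 6: remove NC -> ring=[9:NB,31:NA,40:ND]
Op 7: add NE@48 -> ring=[9:NB,31:NA,40:ND,48:NE]
Op 8: remove NA -> ring=[9:NB,40:ND,48:NE]
Final route key 90: none >= 90, wrap to smallest pos 9 -> NB

Answer: NB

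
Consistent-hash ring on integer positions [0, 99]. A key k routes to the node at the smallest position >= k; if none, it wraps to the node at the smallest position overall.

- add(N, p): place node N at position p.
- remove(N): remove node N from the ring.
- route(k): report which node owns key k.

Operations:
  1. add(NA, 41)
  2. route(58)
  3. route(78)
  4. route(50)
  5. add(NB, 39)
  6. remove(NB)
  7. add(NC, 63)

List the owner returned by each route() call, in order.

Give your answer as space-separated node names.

Answer: NA NA NA

Derivation:
Op 1: add NA@41 -> ring=[41:NA]
Op 2: route key 58: none >= 58, wrap to smallest pos 41 -> NA
Op 3: route key 78: none >= 78, wrap to smallest pos 41 -> NA
Op 4: route key 50: none >= 50, wrap to smallest pos 41 -> NA
Op 5: add NB@39 -> ring=[39:NB,41:NA]
Op 6: remove NB -> ring=[41:NA]
Op 7: add NC@63 -> ring=[41:NA,63:NC]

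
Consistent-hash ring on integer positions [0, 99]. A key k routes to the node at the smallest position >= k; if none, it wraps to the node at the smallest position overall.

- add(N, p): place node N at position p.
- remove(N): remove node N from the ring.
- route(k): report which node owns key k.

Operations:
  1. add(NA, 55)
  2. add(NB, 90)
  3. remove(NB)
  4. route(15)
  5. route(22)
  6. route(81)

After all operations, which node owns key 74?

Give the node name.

Op 1: add NA@55 -> ring=[55:NA]
Op 2: add NB@90 -> ring=[55:NA,90:NB]
Op 3: remove NB -> ring=[55:NA]
Op 4: route key 15: smallest pos >= 15 is 55 -> NA
Op 5: route key 22: smallest pos >= 22 is 55 -> NA
Op 6: route key 81: none >= 81, wrap to smallest pos 55 -> NA
Final route key 74: none >= 74, wrap to smallest pos 55 -> NA

Answer: NA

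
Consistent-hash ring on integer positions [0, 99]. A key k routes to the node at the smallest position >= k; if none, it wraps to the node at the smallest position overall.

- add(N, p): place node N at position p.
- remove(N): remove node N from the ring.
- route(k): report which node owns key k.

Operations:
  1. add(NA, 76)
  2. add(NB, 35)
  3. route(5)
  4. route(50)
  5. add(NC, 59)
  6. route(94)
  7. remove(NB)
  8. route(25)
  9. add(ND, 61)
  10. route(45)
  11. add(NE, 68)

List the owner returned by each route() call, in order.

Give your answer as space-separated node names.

Answer: NB NA NB NC NC

Derivation:
Op 1: add NA@76 -> ring=[76:NA]
Op 2: add NB@35 -> ring=[35:NB,76:NA]
Op 3: route key 5: smallest pos >= 5 is 35 -> NB
Op 4: route key 50: smallest pos >= 50 is 76 -> NA
Op 5: add NC@59 -> ring=[35:NB,59:NC,76:NA]
Op 6: route key 94: none >= 94, wrap to smallest pos 35 -> NB
Op 7: remove NB -> ring=[59:NC,76:NA]
Op 8: route key 25: smallest pos >= 25 is 59 -> NC
Op 9: add ND@61 -> ring=[59:NC,61:ND,76:NA]
Op 10: route key 45: smallest pos >= 45 is 59 -> NC
Op 11: add NE@68 -> ring=[59:NC,61:ND,68:NE,76:NA]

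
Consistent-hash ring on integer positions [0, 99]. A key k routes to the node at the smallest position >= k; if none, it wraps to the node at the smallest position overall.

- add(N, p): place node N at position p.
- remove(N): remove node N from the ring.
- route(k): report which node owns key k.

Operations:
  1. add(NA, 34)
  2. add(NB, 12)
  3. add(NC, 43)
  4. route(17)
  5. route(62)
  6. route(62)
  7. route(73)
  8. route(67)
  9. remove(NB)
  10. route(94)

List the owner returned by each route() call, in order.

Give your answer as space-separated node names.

Op 1: add NA@34 -> ring=[34:NA]
Op 2: add NB@12 -> ring=[12:NB,34:NA]
Op 3: add NC@43 -> ring=[12:NB,34:NA,43:NC]
Op 4: route key 17: smallest pos >= 17 is 34 -> NA
Op 5: route key 62: none >= 62, wrap to smallest pos 12 -> NB
Op 6: route key 62: none >= 62, wrap to smallest pos 12 -> NB
Op 7: route key 73: none >= 73, wrap to smallest pos 12 -> NB
Op 8: route key 67: none >= 67, wrap to smallest pos 12 -> NB
Op 9: remove NB -> ring=[34:NA,43:NC]
Op 10: route key 94: none >= 94, wrap to smallest pos 34 -> NA

Answer: NA NB NB NB NB NA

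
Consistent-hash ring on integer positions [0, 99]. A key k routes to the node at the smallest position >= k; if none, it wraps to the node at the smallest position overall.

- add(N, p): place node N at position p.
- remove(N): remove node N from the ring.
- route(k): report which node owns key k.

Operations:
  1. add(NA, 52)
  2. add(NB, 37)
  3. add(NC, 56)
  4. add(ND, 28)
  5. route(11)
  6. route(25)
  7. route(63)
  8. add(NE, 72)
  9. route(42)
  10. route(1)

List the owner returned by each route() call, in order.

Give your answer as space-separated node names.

Answer: ND ND ND NA ND

Derivation:
Op 1: add NA@52 -> ring=[52:NA]
Op 2: add NB@37 -> ring=[37:NB,52:NA]
Op 3: add NC@56 -> ring=[37:NB,52:NA,56:NC]
Op 4: add ND@28 -> ring=[28:ND,37:NB,52:NA,56:NC]
Op 5: route key 11: smallest pos >= 11 is 28 -> ND
Op 6: route key 25: smallest pos >= 25 is 28 -> ND
Op 7: route key 63: none >= 63, wrap to smallest pos 28 -> ND
Op 8: add NE@72 -> ring=[28:ND,37:NB,52:NA,56:NC,72:NE]
Op 9: route key 42: smallest pos >= 42 is 52 -> NA
Op 10: route key 1: smallest pos >= 1 is 28 -> ND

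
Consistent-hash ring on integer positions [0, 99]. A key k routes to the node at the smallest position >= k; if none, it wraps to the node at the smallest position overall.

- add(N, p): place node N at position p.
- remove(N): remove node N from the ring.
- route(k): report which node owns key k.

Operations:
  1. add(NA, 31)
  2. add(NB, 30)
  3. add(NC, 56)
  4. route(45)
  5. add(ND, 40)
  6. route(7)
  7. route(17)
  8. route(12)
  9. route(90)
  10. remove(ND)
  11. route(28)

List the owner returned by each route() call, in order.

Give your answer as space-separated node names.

Answer: NC NB NB NB NB NB

Derivation:
Op 1: add NA@31 -> ring=[31:NA]
Op 2: add NB@30 -> ring=[30:NB,31:NA]
Op 3: add NC@56 -> ring=[30:NB,31:NA,56:NC]
Op 4: route key 45: smallest pos >= 45 is 56 -> NC
Op 5: add ND@40 -> ring=[30:NB,31:NA,40:ND,56:NC]
Op 6: route key 7: smallest pos >= 7 is 30 -> NB
Op 7: route key 17: smallest pos >= 17 is 30 -> NB
Op 8: route key 12: smallest pos >= 12 is 30 -> NB
Op 9: route key 90: none >= 90, wrap to smallest pos 30 -> NB
Op 10: remove ND -> ring=[30:NB,31:NA,56:NC]
Op 11: route key 28: smallest pos >= 28 is 30 -> NB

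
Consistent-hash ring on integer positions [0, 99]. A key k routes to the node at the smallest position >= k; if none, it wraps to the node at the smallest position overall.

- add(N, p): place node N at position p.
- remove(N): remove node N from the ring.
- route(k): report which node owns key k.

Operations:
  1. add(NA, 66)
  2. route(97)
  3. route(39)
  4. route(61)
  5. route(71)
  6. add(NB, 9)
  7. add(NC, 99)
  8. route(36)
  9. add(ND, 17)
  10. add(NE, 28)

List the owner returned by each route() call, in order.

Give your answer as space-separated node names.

Answer: NA NA NA NA NA

Derivation:
Op 1: add NA@66 -> ring=[66:NA]
Op 2: route key 97: none >= 97, wrap to smallest pos 66 -> NA
Op 3: route key 39: smallest pos >= 39 is 66 -> NA
Op 4: route key 61: smallest pos >= 61 is 66 -> NA
Op 5: route key 71: none >= 71, wrap to smallest pos 66 -> NA
Op 6: add NB@9 -> ring=[9:NB,66:NA]
Op 7: add NC@99 -> ring=[9:NB,66:NA,99:NC]
Op 8: route key 36: smallest pos >= 36 is 66 -> NA
Op 9: add ND@17 -> ring=[9:NB,17:ND,66:NA,99:NC]
Op 10: add NE@28 -> ring=[9:NB,17:ND,28:NE,66:NA,99:NC]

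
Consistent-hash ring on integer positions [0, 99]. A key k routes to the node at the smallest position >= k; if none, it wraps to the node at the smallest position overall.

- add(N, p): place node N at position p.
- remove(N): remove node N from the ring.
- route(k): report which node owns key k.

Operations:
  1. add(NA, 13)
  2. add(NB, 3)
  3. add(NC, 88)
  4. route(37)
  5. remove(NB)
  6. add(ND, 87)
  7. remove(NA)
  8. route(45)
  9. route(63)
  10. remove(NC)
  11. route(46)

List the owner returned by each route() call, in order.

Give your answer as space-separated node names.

Op 1: add NA@13 -> ring=[13:NA]
Op 2: add NB@3 -> ring=[3:NB,13:NA]
Op 3: add NC@88 -> ring=[3:NB,13:NA,88:NC]
Op 4: route key 37: smallest pos >= 37 is 88 -> NC
Op 5: remove NB -> ring=[13:NA,88:NC]
Op 6: add ND@87 -> ring=[13:NA,87:ND,88:NC]
Op 7: remove NA -> ring=[87:ND,88:NC]
Op 8: route key 45: smallest pos >= 45 is 87 -> ND
Op 9: route key 63: smallest pos >= 63 is 87 -> ND
Op 10: remove NC -> ring=[87:ND]
Op 11: route key 46: smallest pos >= 46 is 87 -> ND

Answer: NC ND ND ND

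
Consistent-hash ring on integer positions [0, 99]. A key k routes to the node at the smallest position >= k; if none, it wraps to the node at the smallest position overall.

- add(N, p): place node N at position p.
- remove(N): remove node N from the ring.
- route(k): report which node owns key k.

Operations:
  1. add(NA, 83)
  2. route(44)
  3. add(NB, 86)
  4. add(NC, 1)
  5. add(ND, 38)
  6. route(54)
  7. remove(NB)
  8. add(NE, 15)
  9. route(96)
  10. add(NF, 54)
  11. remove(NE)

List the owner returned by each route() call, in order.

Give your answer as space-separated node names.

Op 1: add NA@83 -> ring=[83:NA]
Op 2: route key 44: smallest pos >= 44 is 83 -> NA
Op 3: add NB@86 -> ring=[83:NA,86:NB]
Op 4: add NC@1 -> ring=[1:NC,83:NA,86:NB]
Op 5: add ND@38 -> ring=[1:NC,38:ND,83:NA,86:NB]
Op 6: route key 54: smallest pos >= 54 is 83 -> NA
Op 7: remove NB -> ring=[1:NC,38:ND,83:NA]
Op 8: add NE@15 -> ring=[1:NC,15:NE,38:ND,83:NA]
Op 9: route key 96: none >= 96, wrap to smallest pos 1 -> NC
Op 10: add NF@54 -> ring=[1:NC,15:NE,38:ND,54:NF,83:NA]
Op 11: remove NE -> ring=[1:NC,38:ND,54:NF,83:NA]

Answer: NA NA NC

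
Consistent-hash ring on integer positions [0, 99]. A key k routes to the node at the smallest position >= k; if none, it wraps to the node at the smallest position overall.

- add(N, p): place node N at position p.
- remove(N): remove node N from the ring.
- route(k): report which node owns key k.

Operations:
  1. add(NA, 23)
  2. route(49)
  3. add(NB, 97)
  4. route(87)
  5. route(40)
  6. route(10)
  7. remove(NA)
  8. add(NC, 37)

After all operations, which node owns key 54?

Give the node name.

Answer: NB

Derivation:
Op 1: add NA@23 -> ring=[23:NA]
Op 2: route key 49: none >= 49, wrap to smallest pos 23 -> NA
Op 3: add NB@97 -> ring=[23:NA,97:NB]
Op 4: route key 87: smallest pos >= 87 is 97 -> NB
Op 5: route key 40: smallest pos >= 40 is 97 -> NB
Op 6: route key 10: smallest pos >= 10 is 23 -> NA
Op 7: remove NA -> ring=[97:NB]
Op 8: add NC@37 -> ring=[37:NC,97:NB]
Final route key 54: smallest pos >= 54 is 97 -> NB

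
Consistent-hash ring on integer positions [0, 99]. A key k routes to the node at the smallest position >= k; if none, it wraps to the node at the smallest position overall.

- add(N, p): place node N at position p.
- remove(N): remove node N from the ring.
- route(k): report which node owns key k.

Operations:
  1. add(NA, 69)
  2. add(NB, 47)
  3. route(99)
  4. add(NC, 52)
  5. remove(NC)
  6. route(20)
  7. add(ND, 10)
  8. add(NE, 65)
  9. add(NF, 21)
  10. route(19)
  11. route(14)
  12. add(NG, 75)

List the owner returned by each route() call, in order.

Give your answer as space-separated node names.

Op 1: add NA@69 -> ring=[69:NA]
Op 2: add NB@47 -> ring=[47:NB,69:NA]
Op 3: route key 99: none >= 99, wrap to smallest pos 47 -> NB
Op 4: add NC@52 -> ring=[47:NB,52:NC,69:NA]
Op 5: remove NC -> ring=[47:NB,69:NA]
Op 6: route key 20: smallest pos >= 20 is 47 -> NB
Op 7: add ND@10 -> ring=[10:ND,47:NB,69:NA]
Op 8: add NE@65 -> ring=[10:ND,47:NB,65:NE,69:NA]
Op 9: add NF@21 -> ring=[10:ND,21:NF,47:NB,65:NE,69:NA]
Op 10: route key 19: smallest pos >= 19 is 21 -> NF
Op 11: route key 14: smallest pos >= 14 is 21 -> NF
Op 12: add NG@75 -> ring=[10:ND,21:NF,47:NB,65:NE,69:NA,75:NG]

Answer: NB NB NF NF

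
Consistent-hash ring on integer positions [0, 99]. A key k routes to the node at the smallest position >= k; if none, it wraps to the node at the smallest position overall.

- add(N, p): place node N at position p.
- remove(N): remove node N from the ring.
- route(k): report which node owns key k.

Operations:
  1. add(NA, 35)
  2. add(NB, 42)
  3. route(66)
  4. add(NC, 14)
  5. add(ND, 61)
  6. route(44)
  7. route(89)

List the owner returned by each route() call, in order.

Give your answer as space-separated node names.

Answer: NA ND NC

Derivation:
Op 1: add NA@35 -> ring=[35:NA]
Op 2: add NB@42 -> ring=[35:NA,42:NB]
Op 3: route key 66: none >= 66, wrap to smallest pos 35 -> NA
Op 4: add NC@14 -> ring=[14:NC,35:NA,42:NB]
Op 5: add ND@61 -> ring=[14:NC,35:NA,42:NB,61:ND]
Op 6: route key 44: smallest pos >= 44 is 61 -> ND
Op 7: route key 89: none >= 89, wrap to smallest pos 14 -> NC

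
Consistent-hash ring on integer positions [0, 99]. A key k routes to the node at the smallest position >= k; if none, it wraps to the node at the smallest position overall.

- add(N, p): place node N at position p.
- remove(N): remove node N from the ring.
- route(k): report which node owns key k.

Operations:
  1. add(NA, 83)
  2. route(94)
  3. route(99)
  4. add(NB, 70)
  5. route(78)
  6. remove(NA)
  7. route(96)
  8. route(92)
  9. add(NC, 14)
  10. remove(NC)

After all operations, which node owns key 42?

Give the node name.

Op 1: add NA@83 -> ring=[83:NA]
Op 2: route key 94: none >= 94, wrap to smallest pos 83 -> NA
Op 3: route key 99: none >= 99, wrap to smallest pos 83 -> NA
Op 4: add NB@70 -> ring=[70:NB,83:NA]
Op 5: route key 78: smallest pos >= 78 is 83 -> NA
Op 6: remove NA -> ring=[70:NB]
Op 7: route key 96: none >= 96, wrap to smallest pos 70 -> NB
Op 8: route key 92: none >= 92, wrap to smallest pos 70 -> NB
Op 9: add NC@14 -> ring=[14:NC,70:NB]
Op 10: remove NC -> ring=[70:NB]
Final route key 42: smallest pos >= 42 is 70 -> NB

Answer: NB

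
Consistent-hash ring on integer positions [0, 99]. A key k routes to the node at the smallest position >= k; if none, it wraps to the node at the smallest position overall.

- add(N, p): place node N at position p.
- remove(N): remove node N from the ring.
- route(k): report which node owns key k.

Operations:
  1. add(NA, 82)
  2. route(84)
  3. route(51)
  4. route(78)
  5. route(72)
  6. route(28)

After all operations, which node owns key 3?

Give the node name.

Answer: NA

Derivation:
Op 1: add NA@82 -> ring=[82:NA]
Op 2: route key 84: none >= 84, wrap to smallest pos 82 -> NA
Op 3: route key 51: smallest pos >= 51 is 82 -> NA
Op 4: route key 78: smallest pos >= 78 is 82 -> NA
Op 5: route key 72: smallest pos >= 72 is 82 -> NA
Op 6: route key 28: smallest pos >= 28 is 82 -> NA
Final route key 3: smallest pos >= 3 is 82 -> NA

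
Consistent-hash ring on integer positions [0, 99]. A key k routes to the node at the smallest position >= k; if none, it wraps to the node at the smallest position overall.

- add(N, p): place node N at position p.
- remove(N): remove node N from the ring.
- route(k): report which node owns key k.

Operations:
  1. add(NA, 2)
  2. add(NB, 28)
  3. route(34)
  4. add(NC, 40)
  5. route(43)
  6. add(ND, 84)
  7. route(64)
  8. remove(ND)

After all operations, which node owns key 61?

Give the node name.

Answer: NA

Derivation:
Op 1: add NA@2 -> ring=[2:NA]
Op 2: add NB@28 -> ring=[2:NA,28:NB]
Op 3: route key 34: none >= 34, wrap to smallest pos 2 -> NA
Op 4: add NC@40 -> ring=[2:NA,28:NB,40:NC]
Op 5: route key 43: none >= 43, wrap to smallest pos 2 -> NA
Op 6: add ND@84 -> ring=[2:NA,28:NB,40:NC,84:ND]
Op 7: route key 64: smallest pos >= 64 is 84 -> ND
Op 8: remove ND -> ring=[2:NA,28:NB,40:NC]
Final route key 61: none >= 61, wrap to smallest pos 2 -> NA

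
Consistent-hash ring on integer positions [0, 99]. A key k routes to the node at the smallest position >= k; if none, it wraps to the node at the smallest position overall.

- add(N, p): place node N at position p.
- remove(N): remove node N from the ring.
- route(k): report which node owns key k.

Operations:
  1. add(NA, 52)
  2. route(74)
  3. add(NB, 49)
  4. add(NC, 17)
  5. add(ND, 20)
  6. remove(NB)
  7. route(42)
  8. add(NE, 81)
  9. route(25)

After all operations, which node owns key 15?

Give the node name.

Op 1: add NA@52 -> ring=[52:NA]
Op 2: route key 74: none >= 74, wrap to smallest pos 52 -> NA
Op 3: add NB@49 -> ring=[49:NB,52:NA]
Op 4: add NC@17 -> ring=[17:NC,49:NB,52:NA]
Op 5: add ND@20 -> ring=[17:NC,20:ND,49:NB,52:NA]
Op 6: remove NB -> ring=[17:NC,20:ND,52:NA]
Op 7: route key 42: smallest pos >= 42 is 52 -> NA
Op 8: add NE@81 -> ring=[17:NC,20:ND,52:NA,81:NE]
Op 9: route key 25: smallest pos >= 25 is 52 -> NA
Final route key 15: smallest pos >= 15 is 17 -> NC

Answer: NC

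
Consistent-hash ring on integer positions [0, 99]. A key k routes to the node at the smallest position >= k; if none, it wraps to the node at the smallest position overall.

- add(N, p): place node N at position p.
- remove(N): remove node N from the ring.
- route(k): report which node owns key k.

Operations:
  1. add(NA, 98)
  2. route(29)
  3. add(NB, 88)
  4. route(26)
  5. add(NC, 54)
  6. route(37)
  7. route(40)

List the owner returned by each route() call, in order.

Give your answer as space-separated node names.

Answer: NA NB NC NC

Derivation:
Op 1: add NA@98 -> ring=[98:NA]
Op 2: route key 29: smallest pos >= 29 is 98 -> NA
Op 3: add NB@88 -> ring=[88:NB,98:NA]
Op 4: route key 26: smallest pos >= 26 is 88 -> NB
Op 5: add NC@54 -> ring=[54:NC,88:NB,98:NA]
Op 6: route key 37: smallest pos >= 37 is 54 -> NC
Op 7: route key 40: smallest pos >= 40 is 54 -> NC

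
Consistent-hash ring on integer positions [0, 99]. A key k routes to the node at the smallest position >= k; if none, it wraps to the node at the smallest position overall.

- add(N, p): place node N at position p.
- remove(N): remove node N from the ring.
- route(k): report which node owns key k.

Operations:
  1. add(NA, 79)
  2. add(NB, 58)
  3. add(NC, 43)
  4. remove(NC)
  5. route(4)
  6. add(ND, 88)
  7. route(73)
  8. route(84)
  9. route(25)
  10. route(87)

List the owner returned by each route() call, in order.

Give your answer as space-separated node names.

Answer: NB NA ND NB ND

Derivation:
Op 1: add NA@79 -> ring=[79:NA]
Op 2: add NB@58 -> ring=[58:NB,79:NA]
Op 3: add NC@43 -> ring=[43:NC,58:NB,79:NA]
Op 4: remove NC -> ring=[58:NB,79:NA]
Op 5: route key 4: smallest pos >= 4 is 58 -> NB
Op 6: add ND@88 -> ring=[58:NB,79:NA,88:ND]
Op 7: route key 73: smallest pos >= 73 is 79 -> NA
Op 8: route key 84: smallest pos >= 84 is 88 -> ND
Op 9: route key 25: smallest pos >= 25 is 58 -> NB
Op 10: route key 87: smallest pos >= 87 is 88 -> ND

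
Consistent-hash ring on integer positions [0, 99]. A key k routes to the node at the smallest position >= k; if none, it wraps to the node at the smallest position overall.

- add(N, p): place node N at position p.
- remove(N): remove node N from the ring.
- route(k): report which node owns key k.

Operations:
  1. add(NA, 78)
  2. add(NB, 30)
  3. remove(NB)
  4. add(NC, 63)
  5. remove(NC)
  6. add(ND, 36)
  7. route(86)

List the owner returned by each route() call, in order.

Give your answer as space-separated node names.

Answer: ND

Derivation:
Op 1: add NA@78 -> ring=[78:NA]
Op 2: add NB@30 -> ring=[30:NB,78:NA]
Op 3: remove NB -> ring=[78:NA]
Op 4: add NC@63 -> ring=[63:NC,78:NA]
Op 5: remove NC -> ring=[78:NA]
Op 6: add ND@36 -> ring=[36:ND,78:NA]
Op 7: route key 86: none >= 86, wrap to smallest pos 36 -> ND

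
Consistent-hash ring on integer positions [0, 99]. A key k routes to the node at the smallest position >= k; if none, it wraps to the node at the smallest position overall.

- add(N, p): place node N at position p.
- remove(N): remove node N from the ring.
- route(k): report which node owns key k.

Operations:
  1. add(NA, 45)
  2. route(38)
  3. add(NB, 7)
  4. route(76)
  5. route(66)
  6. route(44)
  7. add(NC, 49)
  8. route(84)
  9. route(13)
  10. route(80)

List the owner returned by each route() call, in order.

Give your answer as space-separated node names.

Answer: NA NB NB NA NB NA NB

Derivation:
Op 1: add NA@45 -> ring=[45:NA]
Op 2: route key 38: smallest pos >= 38 is 45 -> NA
Op 3: add NB@7 -> ring=[7:NB,45:NA]
Op 4: route key 76: none >= 76, wrap to smallest pos 7 -> NB
Op 5: route key 66: none >= 66, wrap to smallest pos 7 -> NB
Op 6: route key 44: smallest pos >= 44 is 45 -> NA
Op 7: add NC@49 -> ring=[7:NB,45:NA,49:NC]
Op 8: route key 84: none >= 84, wrap to smallest pos 7 -> NB
Op 9: route key 13: smallest pos >= 13 is 45 -> NA
Op 10: route key 80: none >= 80, wrap to smallest pos 7 -> NB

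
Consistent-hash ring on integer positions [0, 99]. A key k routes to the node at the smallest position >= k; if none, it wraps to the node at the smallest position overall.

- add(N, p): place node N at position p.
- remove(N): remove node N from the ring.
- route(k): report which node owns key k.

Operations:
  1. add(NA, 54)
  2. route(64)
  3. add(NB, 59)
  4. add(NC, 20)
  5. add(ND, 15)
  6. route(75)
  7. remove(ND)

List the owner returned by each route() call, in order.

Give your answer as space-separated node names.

Op 1: add NA@54 -> ring=[54:NA]
Op 2: route key 64: none >= 64, wrap to smallest pos 54 -> NA
Op 3: add NB@59 -> ring=[54:NA,59:NB]
Op 4: add NC@20 -> ring=[20:NC,54:NA,59:NB]
Op 5: add ND@15 -> ring=[15:ND,20:NC,54:NA,59:NB]
Op 6: route key 75: none >= 75, wrap to smallest pos 15 -> ND
Op 7: remove ND -> ring=[20:NC,54:NA,59:NB]

Answer: NA ND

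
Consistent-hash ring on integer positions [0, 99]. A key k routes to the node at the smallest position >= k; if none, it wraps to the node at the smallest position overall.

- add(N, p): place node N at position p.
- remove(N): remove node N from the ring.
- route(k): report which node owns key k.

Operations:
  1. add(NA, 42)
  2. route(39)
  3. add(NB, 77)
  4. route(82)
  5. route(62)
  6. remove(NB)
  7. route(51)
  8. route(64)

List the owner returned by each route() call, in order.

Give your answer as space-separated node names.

Answer: NA NA NB NA NA

Derivation:
Op 1: add NA@42 -> ring=[42:NA]
Op 2: route key 39: smallest pos >= 39 is 42 -> NA
Op 3: add NB@77 -> ring=[42:NA,77:NB]
Op 4: route key 82: none >= 82, wrap to smallest pos 42 -> NA
Op 5: route key 62: smallest pos >= 62 is 77 -> NB
Op 6: remove NB -> ring=[42:NA]
Op 7: route key 51: none >= 51, wrap to smallest pos 42 -> NA
Op 8: route key 64: none >= 64, wrap to smallest pos 42 -> NA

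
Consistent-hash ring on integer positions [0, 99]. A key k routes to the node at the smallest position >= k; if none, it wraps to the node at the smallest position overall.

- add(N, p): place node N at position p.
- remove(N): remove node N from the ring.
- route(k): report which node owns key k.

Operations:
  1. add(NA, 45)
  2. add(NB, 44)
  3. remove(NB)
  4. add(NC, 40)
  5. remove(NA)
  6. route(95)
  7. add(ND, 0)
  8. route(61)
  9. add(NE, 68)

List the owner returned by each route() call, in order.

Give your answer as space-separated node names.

Op 1: add NA@45 -> ring=[45:NA]
Op 2: add NB@44 -> ring=[44:NB,45:NA]
Op 3: remove NB -> ring=[45:NA]
Op 4: add NC@40 -> ring=[40:NC,45:NA]
Op 5: remove NA -> ring=[40:NC]
Op 6: route key 95: none >= 95, wrap to smallest pos 40 -> NC
Op 7: add ND@0 -> ring=[0:ND,40:NC]
Op 8: route key 61: none >= 61, wrap to smallest pos 0 -> ND
Op 9: add NE@68 -> ring=[0:ND,40:NC,68:NE]

Answer: NC ND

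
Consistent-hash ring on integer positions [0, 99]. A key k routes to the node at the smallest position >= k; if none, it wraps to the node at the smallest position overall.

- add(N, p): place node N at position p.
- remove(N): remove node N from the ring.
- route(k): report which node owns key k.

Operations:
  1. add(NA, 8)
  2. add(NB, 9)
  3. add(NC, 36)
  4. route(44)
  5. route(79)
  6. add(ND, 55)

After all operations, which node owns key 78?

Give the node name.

Op 1: add NA@8 -> ring=[8:NA]
Op 2: add NB@9 -> ring=[8:NA,9:NB]
Op 3: add NC@36 -> ring=[8:NA,9:NB,36:NC]
Op 4: route key 44: none >= 44, wrap to smallest pos 8 -> NA
Op 5: route key 79: none >= 79, wrap to smallest pos 8 -> NA
Op 6: add ND@55 -> ring=[8:NA,9:NB,36:NC,55:ND]
Final route key 78: none >= 78, wrap to smallest pos 8 -> NA

Answer: NA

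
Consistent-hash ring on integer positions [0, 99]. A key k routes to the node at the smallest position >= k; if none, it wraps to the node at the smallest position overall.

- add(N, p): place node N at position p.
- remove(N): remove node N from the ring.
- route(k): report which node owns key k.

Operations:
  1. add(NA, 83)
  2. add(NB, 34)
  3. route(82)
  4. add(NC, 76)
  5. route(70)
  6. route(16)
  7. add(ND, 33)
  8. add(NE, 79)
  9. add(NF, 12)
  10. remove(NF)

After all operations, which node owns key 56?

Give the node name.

Op 1: add NA@83 -> ring=[83:NA]
Op 2: add NB@34 -> ring=[34:NB,83:NA]
Op 3: route key 82: smallest pos >= 82 is 83 -> NA
Op 4: add NC@76 -> ring=[34:NB,76:NC,83:NA]
Op 5: route key 70: smallest pos >= 70 is 76 -> NC
Op 6: route key 16: smallest pos >= 16 is 34 -> NB
Op 7: add ND@33 -> ring=[33:ND,34:NB,76:NC,83:NA]
Op 8: add NE@79 -> ring=[33:ND,34:NB,76:NC,79:NE,83:NA]
Op 9: add NF@12 -> ring=[12:NF,33:ND,34:NB,76:NC,79:NE,83:NA]
Op 10: remove NF -> ring=[33:ND,34:NB,76:NC,79:NE,83:NA]
Final route key 56: smallest pos >= 56 is 76 -> NC

Answer: NC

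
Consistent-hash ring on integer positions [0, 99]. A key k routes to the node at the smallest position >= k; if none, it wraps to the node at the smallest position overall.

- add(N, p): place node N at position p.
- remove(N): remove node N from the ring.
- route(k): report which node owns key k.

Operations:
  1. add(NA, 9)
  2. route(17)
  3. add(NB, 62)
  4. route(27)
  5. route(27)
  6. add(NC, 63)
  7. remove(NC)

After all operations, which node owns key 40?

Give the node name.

Op 1: add NA@9 -> ring=[9:NA]
Op 2: route key 17: none >= 17, wrap to smallest pos 9 -> NA
Op 3: add NB@62 -> ring=[9:NA,62:NB]
Op 4: route key 27: smallest pos >= 27 is 62 -> NB
Op 5: route key 27: smallest pos >= 27 is 62 -> NB
Op 6: add NC@63 -> ring=[9:NA,62:NB,63:NC]
Op 7: remove NC -> ring=[9:NA,62:NB]
Final route key 40: smallest pos >= 40 is 62 -> NB

Answer: NB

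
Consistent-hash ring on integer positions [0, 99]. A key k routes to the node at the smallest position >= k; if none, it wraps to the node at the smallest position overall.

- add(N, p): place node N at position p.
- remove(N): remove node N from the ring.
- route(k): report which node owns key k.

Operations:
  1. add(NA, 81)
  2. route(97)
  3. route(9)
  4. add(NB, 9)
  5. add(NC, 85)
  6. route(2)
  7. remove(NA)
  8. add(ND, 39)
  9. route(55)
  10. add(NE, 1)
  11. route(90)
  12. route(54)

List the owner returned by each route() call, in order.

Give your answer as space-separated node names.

Answer: NA NA NB NC NE NC

Derivation:
Op 1: add NA@81 -> ring=[81:NA]
Op 2: route key 97: none >= 97, wrap to smallest pos 81 -> NA
Op 3: route key 9: smallest pos >= 9 is 81 -> NA
Op 4: add NB@9 -> ring=[9:NB,81:NA]
Op 5: add NC@85 -> ring=[9:NB,81:NA,85:NC]
Op 6: route key 2: smallest pos >= 2 is 9 -> NB
Op 7: remove NA -> ring=[9:NB,85:NC]
Op 8: add ND@39 -> ring=[9:NB,39:ND,85:NC]
Op 9: route key 55: smallest pos >= 55 is 85 -> NC
Op 10: add NE@1 -> ring=[1:NE,9:NB,39:ND,85:NC]
Op 11: route key 90: none >= 90, wrap to smallest pos 1 -> NE
Op 12: route key 54: smallest pos >= 54 is 85 -> NC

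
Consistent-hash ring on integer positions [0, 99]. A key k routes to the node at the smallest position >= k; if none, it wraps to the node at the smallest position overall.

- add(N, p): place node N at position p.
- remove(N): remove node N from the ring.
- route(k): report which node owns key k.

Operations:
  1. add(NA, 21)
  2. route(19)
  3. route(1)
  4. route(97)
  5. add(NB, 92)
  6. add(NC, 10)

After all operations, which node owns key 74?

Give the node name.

Answer: NB

Derivation:
Op 1: add NA@21 -> ring=[21:NA]
Op 2: route key 19: smallest pos >= 19 is 21 -> NA
Op 3: route key 1: smallest pos >= 1 is 21 -> NA
Op 4: route key 97: none >= 97, wrap to smallest pos 21 -> NA
Op 5: add NB@92 -> ring=[21:NA,92:NB]
Op 6: add NC@10 -> ring=[10:NC,21:NA,92:NB]
Final route key 74: smallest pos >= 74 is 92 -> NB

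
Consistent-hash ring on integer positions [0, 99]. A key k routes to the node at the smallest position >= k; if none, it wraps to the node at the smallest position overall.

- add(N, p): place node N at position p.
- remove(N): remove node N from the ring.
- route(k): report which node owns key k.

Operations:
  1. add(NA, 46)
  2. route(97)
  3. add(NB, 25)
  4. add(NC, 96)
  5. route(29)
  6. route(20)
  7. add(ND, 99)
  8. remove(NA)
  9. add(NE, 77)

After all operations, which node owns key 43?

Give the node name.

Answer: NE

Derivation:
Op 1: add NA@46 -> ring=[46:NA]
Op 2: route key 97: none >= 97, wrap to smallest pos 46 -> NA
Op 3: add NB@25 -> ring=[25:NB,46:NA]
Op 4: add NC@96 -> ring=[25:NB,46:NA,96:NC]
Op 5: route key 29: smallest pos >= 29 is 46 -> NA
Op 6: route key 20: smallest pos >= 20 is 25 -> NB
Op 7: add ND@99 -> ring=[25:NB,46:NA,96:NC,99:ND]
Op 8: remove NA -> ring=[25:NB,96:NC,99:ND]
Op 9: add NE@77 -> ring=[25:NB,77:NE,96:NC,99:ND]
Final route key 43: smallest pos >= 43 is 77 -> NE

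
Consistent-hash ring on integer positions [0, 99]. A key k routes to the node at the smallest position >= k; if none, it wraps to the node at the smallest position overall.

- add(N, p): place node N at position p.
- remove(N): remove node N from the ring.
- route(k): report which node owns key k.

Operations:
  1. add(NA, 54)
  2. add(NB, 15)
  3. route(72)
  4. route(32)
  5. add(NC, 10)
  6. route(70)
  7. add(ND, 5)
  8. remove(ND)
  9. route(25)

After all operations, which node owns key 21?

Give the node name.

Answer: NA

Derivation:
Op 1: add NA@54 -> ring=[54:NA]
Op 2: add NB@15 -> ring=[15:NB,54:NA]
Op 3: route key 72: none >= 72, wrap to smallest pos 15 -> NB
Op 4: route key 32: smallest pos >= 32 is 54 -> NA
Op 5: add NC@10 -> ring=[10:NC,15:NB,54:NA]
Op 6: route key 70: none >= 70, wrap to smallest pos 10 -> NC
Op 7: add ND@5 -> ring=[5:ND,10:NC,15:NB,54:NA]
Op 8: remove ND -> ring=[10:NC,15:NB,54:NA]
Op 9: route key 25: smallest pos >= 25 is 54 -> NA
Final route key 21: smallest pos >= 21 is 54 -> NA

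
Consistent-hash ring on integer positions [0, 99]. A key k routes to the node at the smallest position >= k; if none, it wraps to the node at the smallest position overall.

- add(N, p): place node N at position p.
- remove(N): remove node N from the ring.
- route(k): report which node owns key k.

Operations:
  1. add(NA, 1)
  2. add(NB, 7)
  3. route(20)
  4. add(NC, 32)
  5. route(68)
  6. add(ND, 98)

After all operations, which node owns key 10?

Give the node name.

Answer: NC

Derivation:
Op 1: add NA@1 -> ring=[1:NA]
Op 2: add NB@7 -> ring=[1:NA,7:NB]
Op 3: route key 20: none >= 20, wrap to smallest pos 1 -> NA
Op 4: add NC@32 -> ring=[1:NA,7:NB,32:NC]
Op 5: route key 68: none >= 68, wrap to smallest pos 1 -> NA
Op 6: add ND@98 -> ring=[1:NA,7:NB,32:NC,98:ND]
Final route key 10: smallest pos >= 10 is 32 -> NC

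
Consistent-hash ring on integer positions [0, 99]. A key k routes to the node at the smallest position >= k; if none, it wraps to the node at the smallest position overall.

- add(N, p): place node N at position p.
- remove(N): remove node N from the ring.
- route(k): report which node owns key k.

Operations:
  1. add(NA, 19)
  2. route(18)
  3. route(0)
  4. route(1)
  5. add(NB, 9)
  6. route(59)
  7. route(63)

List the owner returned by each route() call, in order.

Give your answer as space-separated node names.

Op 1: add NA@19 -> ring=[19:NA]
Op 2: route key 18: smallest pos >= 18 is 19 -> NA
Op 3: route key 0: smallest pos >= 0 is 19 -> NA
Op 4: route key 1: smallest pos >= 1 is 19 -> NA
Op 5: add NB@9 -> ring=[9:NB,19:NA]
Op 6: route key 59: none >= 59, wrap to smallest pos 9 -> NB
Op 7: route key 63: none >= 63, wrap to smallest pos 9 -> NB

Answer: NA NA NA NB NB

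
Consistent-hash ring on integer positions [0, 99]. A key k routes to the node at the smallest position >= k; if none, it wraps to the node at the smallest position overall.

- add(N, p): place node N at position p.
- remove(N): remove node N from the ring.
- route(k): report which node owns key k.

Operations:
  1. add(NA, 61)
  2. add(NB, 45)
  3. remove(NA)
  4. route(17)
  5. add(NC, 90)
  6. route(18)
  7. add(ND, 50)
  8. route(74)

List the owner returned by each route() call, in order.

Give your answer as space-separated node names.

Answer: NB NB NC

Derivation:
Op 1: add NA@61 -> ring=[61:NA]
Op 2: add NB@45 -> ring=[45:NB,61:NA]
Op 3: remove NA -> ring=[45:NB]
Op 4: route key 17: smallest pos >= 17 is 45 -> NB
Op 5: add NC@90 -> ring=[45:NB,90:NC]
Op 6: route key 18: smallest pos >= 18 is 45 -> NB
Op 7: add ND@50 -> ring=[45:NB,50:ND,90:NC]
Op 8: route key 74: smallest pos >= 74 is 90 -> NC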